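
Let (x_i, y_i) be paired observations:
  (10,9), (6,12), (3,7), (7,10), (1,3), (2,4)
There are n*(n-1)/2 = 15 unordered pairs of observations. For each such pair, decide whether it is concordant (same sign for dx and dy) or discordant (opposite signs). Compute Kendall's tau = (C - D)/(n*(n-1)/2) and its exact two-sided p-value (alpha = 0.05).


Step 1: Enumerate the 15 unordered pairs (i,j) with i<j and classify each by sign(x_j-x_i) * sign(y_j-y_i).
  (1,2):dx=-4,dy=+3->D; (1,3):dx=-7,dy=-2->C; (1,4):dx=-3,dy=+1->D; (1,5):dx=-9,dy=-6->C
  (1,6):dx=-8,dy=-5->C; (2,3):dx=-3,dy=-5->C; (2,4):dx=+1,dy=-2->D; (2,5):dx=-5,dy=-9->C
  (2,6):dx=-4,dy=-8->C; (3,4):dx=+4,dy=+3->C; (3,5):dx=-2,dy=-4->C; (3,6):dx=-1,dy=-3->C
  (4,5):dx=-6,dy=-7->C; (4,6):dx=-5,dy=-6->C; (5,6):dx=+1,dy=+1->C
Step 2: C = 12, D = 3, total pairs = 15.
Step 3: tau = (C - D)/(n(n-1)/2) = (12 - 3)/15 = 0.600000.
Step 4: Exact two-sided p-value (enumerate n! = 720 permutations of y under H0): p = 0.136111.
Step 5: alpha = 0.05. fail to reject H0.

tau_b = 0.6000 (C=12, D=3), p = 0.136111, fail to reject H0.


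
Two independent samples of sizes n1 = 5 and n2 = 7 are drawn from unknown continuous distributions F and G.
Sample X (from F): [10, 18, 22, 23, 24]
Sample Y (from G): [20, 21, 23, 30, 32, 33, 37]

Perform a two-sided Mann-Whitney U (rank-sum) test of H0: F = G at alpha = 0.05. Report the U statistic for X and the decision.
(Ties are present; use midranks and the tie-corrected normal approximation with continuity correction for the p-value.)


Step 1: Combine and sort all 12 observations; assign midranks.
sorted (value, group): (10,X), (18,X), (20,Y), (21,Y), (22,X), (23,X), (23,Y), (24,X), (30,Y), (32,Y), (33,Y), (37,Y)
ranks: 10->1, 18->2, 20->3, 21->4, 22->5, 23->6.5, 23->6.5, 24->8, 30->9, 32->10, 33->11, 37->12
Step 2: Rank sum for X: R1 = 1 + 2 + 5 + 6.5 + 8 = 22.5.
Step 3: U_X = R1 - n1(n1+1)/2 = 22.5 - 5*6/2 = 22.5 - 15 = 7.5.
       U_Y = n1*n2 - U_X = 35 - 7.5 = 27.5.
Step 4: Ties are present, so use the tie-corrected normal approximation (with continuity correction) for the p-value.
Step 5: p-value = 0.122225; compare to alpha = 0.05. fail to reject H0.

U_X = 7.5, p = 0.122225, fail to reject H0 at alpha = 0.05.


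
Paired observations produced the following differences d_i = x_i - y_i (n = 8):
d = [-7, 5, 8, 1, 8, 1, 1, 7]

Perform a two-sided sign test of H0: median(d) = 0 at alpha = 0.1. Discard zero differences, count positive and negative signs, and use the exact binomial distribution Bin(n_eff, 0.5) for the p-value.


Step 1: Discard zero differences. Original n = 8; n_eff = number of nonzero differences = 8.
Nonzero differences (with sign): -7, +5, +8, +1, +8, +1, +1, +7
Step 2: Count signs: positive = 7, negative = 1.
Step 3: Under H0: P(positive) = 0.5, so the number of positives S ~ Bin(8, 0.5).
Step 4: Two-sided exact p-value = sum of Bin(8,0.5) probabilities at or below the observed probability = 0.070312.
Step 5: alpha = 0.1. reject H0.

n_eff = 8, pos = 7, neg = 1, p = 0.070312, reject H0.


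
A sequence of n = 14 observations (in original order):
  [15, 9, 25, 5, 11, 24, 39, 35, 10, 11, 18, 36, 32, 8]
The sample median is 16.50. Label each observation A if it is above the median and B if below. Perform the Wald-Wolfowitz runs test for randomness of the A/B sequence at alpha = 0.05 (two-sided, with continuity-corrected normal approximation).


Step 1: Compute median = 16.50; label A = above, B = below.
Labels in order: BBABBAAABBAAAB  (n_A = 7, n_B = 7)
Step 2: Count runs R = 7.
Step 3: Under H0 (random ordering), E[R] = 2*n_A*n_B/(n_A+n_B) + 1 = 2*7*7/14 + 1 = 8.0000.
        Var[R] = 2*n_A*n_B*(2*n_A*n_B - n_A - n_B) / ((n_A+n_B)^2 * (n_A+n_B-1)) = 8232/2548 = 3.2308.
        SD[R] = 1.7974.
Step 4: Continuity-corrected z = (R + 0.5 - E[R]) / SD[R] = (7 + 0.5 - 8.0000) / 1.7974 = -0.2782.
Step 5: Two-sided p-value via normal approximation = 2*(1 - Phi(|z|)) = 0.780879.
Step 6: alpha = 0.05. fail to reject H0.

R = 7, z = -0.2782, p = 0.780879, fail to reject H0.


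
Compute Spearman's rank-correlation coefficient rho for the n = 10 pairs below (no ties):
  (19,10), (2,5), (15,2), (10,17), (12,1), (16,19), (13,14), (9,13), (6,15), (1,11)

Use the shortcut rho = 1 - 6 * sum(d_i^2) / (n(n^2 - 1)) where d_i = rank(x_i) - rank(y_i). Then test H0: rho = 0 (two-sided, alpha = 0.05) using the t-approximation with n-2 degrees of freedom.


Step 1: Rank x and y separately (midranks; no ties here).
rank(x): 19->10, 2->2, 15->8, 10->5, 12->6, 16->9, 13->7, 9->4, 6->3, 1->1
rank(y): 10->4, 5->3, 2->2, 17->9, 1->1, 19->10, 14->7, 13->6, 15->8, 11->5
Step 2: d_i = R_x(i) - R_y(i); compute d_i^2.
  (10-4)^2=36, (2-3)^2=1, (8-2)^2=36, (5-9)^2=16, (6-1)^2=25, (9-10)^2=1, (7-7)^2=0, (4-6)^2=4, (3-8)^2=25, (1-5)^2=16
sum(d^2) = 160.
Step 3: rho = 1 - 6*160 / (10*(10^2 - 1)) = 1 - 960/990 = 0.030303.
Step 4: Under H0, t = rho * sqrt((n-2)/(1-rho^2)) = 0.0857 ~ t(8).
Step 5: Two-sided p-value from the t-distribution with 8 df = 0.933773.
Step 6: alpha = 0.05. fail to reject H0.

rho = 0.0303, p = 0.933773, fail to reject H0 at alpha = 0.05.


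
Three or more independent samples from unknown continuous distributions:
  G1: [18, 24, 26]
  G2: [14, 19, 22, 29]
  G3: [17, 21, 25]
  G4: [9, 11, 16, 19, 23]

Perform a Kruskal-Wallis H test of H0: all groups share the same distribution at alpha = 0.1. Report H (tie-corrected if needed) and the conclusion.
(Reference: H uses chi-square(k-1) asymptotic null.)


Step 1: Combine all N = 15 observations and assign midranks.
sorted (value, group, rank): (9,G4,1), (11,G4,2), (14,G2,3), (16,G4,4), (17,G3,5), (18,G1,6), (19,G2,7.5), (19,G4,7.5), (21,G3,9), (22,G2,10), (23,G4,11), (24,G1,12), (25,G3,13), (26,G1,14), (29,G2,15)
Step 2: Sum ranks within each group.
R_1 = 32 (n_1 = 3)
R_2 = 35.5 (n_2 = 4)
R_3 = 27 (n_3 = 3)
R_4 = 25.5 (n_4 = 5)
Step 3: H = 12/(N(N+1)) * sum(R_i^2/n_i) - 3(N+1)
     = 12/(15*16) * (32^2/3 + 35.5^2/4 + 27^2/3 + 25.5^2/5) - 3*16
     = 0.050000 * 1029.45 - 48
     = 3.472292.
Step 4: Ties present; correction factor C = 1 - 6/(15^3 - 15) = 0.998214. Corrected H = 3.472292 / 0.998214 = 3.478503.
Step 5: Under H0, H ~ chi^2(3); p-value = 0.323561.
Step 6: alpha = 0.1. fail to reject H0.

H = 3.4785, df = 3, p = 0.323561, fail to reject H0.


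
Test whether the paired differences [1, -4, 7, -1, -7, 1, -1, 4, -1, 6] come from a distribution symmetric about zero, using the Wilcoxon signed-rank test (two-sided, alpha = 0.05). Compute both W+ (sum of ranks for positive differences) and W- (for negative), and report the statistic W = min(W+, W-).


Step 1: Drop any zero differences (none here) and take |d_i|.
|d| = [1, 4, 7, 1, 7, 1, 1, 4, 1, 6]
Step 2: Midrank |d_i| (ties get averaged ranks).
ranks: |1|->3, |4|->6.5, |7|->9.5, |1|->3, |7|->9.5, |1|->3, |1|->3, |4|->6.5, |1|->3, |6|->8
Step 3: Attach original signs; sum ranks with positive sign and with negative sign.
W+ = 3 + 9.5 + 3 + 6.5 + 8 = 30
W- = 6.5 + 3 + 9.5 + 3 + 3 = 25
(Check: W+ + W- = 55 should equal n(n+1)/2 = 55.)
Step 4: Test statistic W = min(W+, W-) = 25.
Step 5: Ties in |d|, so use the tie-corrected normal approximation.
        E[W] = n(n+1)/4 = 10*11/4 = 27.5.
        Tie groups: |d|=1 (t=5), |d|=4 (t=2), |d|=7 (t=2); sum(t^3 - t) = 132.
        Var[W] = n(n+1)(2n+1)/24 - sum(t^3-t)/48 = 2310/24 - 132/48 = 93.5.
        z = (W - E[W]) / sqrt(Var[W]) = (25 - 27.5) / 9.6695 = -0.2585.
        Two-sided p = 2*Phi(z) = 0.795987.
Step 6: alpha = 0.05. fail to reject H0.

W+ = 30, W- = 25, W = min = 25, p = 0.795987, fail to reject H0.


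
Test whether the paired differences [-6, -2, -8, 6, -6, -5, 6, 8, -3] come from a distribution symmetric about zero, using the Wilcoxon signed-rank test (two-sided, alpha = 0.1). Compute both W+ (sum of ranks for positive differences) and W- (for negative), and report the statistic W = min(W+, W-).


Step 1: Drop any zero differences (none here) and take |d_i|.
|d| = [6, 2, 8, 6, 6, 5, 6, 8, 3]
Step 2: Midrank |d_i| (ties get averaged ranks).
ranks: |6|->5.5, |2|->1, |8|->8.5, |6|->5.5, |6|->5.5, |5|->3, |6|->5.5, |8|->8.5, |3|->2
Step 3: Attach original signs; sum ranks with positive sign and with negative sign.
W+ = 5.5 + 5.5 + 8.5 = 19.5
W- = 5.5 + 1 + 8.5 + 5.5 + 3 + 2 = 25.5
(Check: W+ + W- = 45 should equal n(n+1)/2 = 45.)
Step 4: Test statistic W = min(W+, W-) = 19.5.
Step 5: Ties in |d|, so use the tie-corrected normal approximation.
        E[W] = n(n+1)/4 = 9*10/4 = 22.5.
        Tie groups: |d|=6 (t=4), |d|=8 (t=2); sum(t^3 - t) = 66.
        Var[W] = n(n+1)(2n+1)/24 - sum(t^3-t)/48 = 1710/24 - 66/48 = 69.875.
        z = (W - E[W]) / sqrt(Var[W]) = (19.5 - 22.5) / 8.3591 = -0.3589.
        Two-sided p = 2*Phi(z) = 0.719678.
Step 6: alpha = 0.1. fail to reject H0.

W+ = 19.5, W- = 25.5, W = min = 19.5, p = 0.719678, fail to reject H0.


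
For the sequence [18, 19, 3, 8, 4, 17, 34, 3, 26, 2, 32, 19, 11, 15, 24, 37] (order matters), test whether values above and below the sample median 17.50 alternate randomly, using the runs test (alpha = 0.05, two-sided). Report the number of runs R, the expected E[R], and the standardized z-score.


Step 1: Compute median = 17.50; label A = above, B = below.
Labels in order: AABBBBABABAABBAA  (n_A = 8, n_B = 8)
Step 2: Count runs R = 9.
Step 3: Under H0 (random ordering), E[R] = 2*n_A*n_B/(n_A+n_B) + 1 = 2*8*8/16 + 1 = 9.0000.
        Var[R] = 2*n_A*n_B*(2*n_A*n_B - n_A - n_B) / ((n_A+n_B)^2 * (n_A+n_B-1)) = 14336/3840 = 3.7333.
        SD[R] = 1.9322.
Step 4: R = E[R], so z = 0 with no continuity correction.
Step 5: Two-sided p-value via normal approximation = 2*(1 - Phi(|z|)) = 1.000000.
Step 6: alpha = 0.05. fail to reject H0.

R = 9, z = 0.0000, p = 1.000000, fail to reject H0.


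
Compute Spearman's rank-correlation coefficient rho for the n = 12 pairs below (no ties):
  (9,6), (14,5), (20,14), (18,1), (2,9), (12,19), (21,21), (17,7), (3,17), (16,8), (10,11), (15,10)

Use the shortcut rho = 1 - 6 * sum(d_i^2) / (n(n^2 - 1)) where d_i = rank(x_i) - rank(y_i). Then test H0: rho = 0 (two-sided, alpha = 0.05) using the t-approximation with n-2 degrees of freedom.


Step 1: Rank x and y separately (midranks; no ties here).
rank(x): 9->3, 14->6, 20->11, 18->10, 2->1, 12->5, 21->12, 17->9, 3->2, 16->8, 10->4, 15->7
rank(y): 6->3, 5->2, 14->9, 1->1, 9->6, 19->11, 21->12, 7->4, 17->10, 8->5, 11->8, 10->7
Step 2: d_i = R_x(i) - R_y(i); compute d_i^2.
  (3-3)^2=0, (6-2)^2=16, (11-9)^2=4, (10-1)^2=81, (1-6)^2=25, (5-11)^2=36, (12-12)^2=0, (9-4)^2=25, (2-10)^2=64, (8-5)^2=9, (4-8)^2=16, (7-7)^2=0
sum(d^2) = 276.
Step 3: rho = 1 - 6*276 / (12*(12^2 - 1)) = 1 - 1656/1716 = 0.034965.
Step 4: Under H0, t = rho * sqrt((n-2)/(1-rho^2)) = 0.1106 ~ t(10).
Step 5: Two-sided p-value from the t-distribution with 10 df = 0.914093.
Step 6: alpha = 0.05. fail to reject H0.

rho = 0.0350, p = 0.914093, fail to reject H0 at alpha = 0.05.


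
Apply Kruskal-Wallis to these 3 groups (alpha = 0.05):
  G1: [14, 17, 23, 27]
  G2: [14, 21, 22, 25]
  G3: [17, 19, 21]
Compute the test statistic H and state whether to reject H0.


Step 1: Combine all N = 11 observations and assign midranks.
sorted (value, group, rank): (14,G1,1.5), (14,G2,1.5), (17,G1,3.5), (17,G3,3.5), (19,G3,5), (21,G2,6.5), (21,G3,6.5), (22,G2,8), (23,G1,9), (25,G2,10), (27,G1,11)
Step 2: Sum ranks within each group.
R_1 = 25 (n_1 = 4)
R_2 = 26 (n_2 = 4)
R_3 = 15 (n_3 = 3)
Step 3: H = 12/(N(N+1)) * sum(R_i^2/n_i) - 3(N+1)
     = 12/(11*12) * (25^2/4 + 26^2/4 + 15^2/3) - 3*12
     = 0.090909 * 400.25 - 36
     = 0.386364.
Step 4: Ties present; correction factor C = 1 - 18/(11^3 - 11) = 0.986364. Corrected H = 0.386364 / 0.986364 = 0.391705.
Step 5: Under H0, H ~ chi^2(2); p-value = 0.822133.
Step 6: alpha = 0.05. fail to reject H0.

H = 0.3917, df = 2, p = 0.822133, fail to reject H0.


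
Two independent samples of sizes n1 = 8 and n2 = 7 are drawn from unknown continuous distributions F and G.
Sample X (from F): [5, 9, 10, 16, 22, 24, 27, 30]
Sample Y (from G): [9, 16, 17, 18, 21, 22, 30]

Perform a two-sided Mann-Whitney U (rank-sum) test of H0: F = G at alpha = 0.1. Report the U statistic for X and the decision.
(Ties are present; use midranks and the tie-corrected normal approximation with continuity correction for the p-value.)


Step 1: Combine and sort all 15 observations; assign midranks.
sorted (value, group): (5,X), (9,X), (9,Y), (10,X), (16,X), (16,Y), (17,Y), (18,Y), (21,Y), (22,X), (22,Y), (24,X), (27,X), (30,X), (30,Y)
ranks: 5->1, 9->2.5, 9->2.5, 10->4, 16->5.5, 16->5.5, 17->7, 18->8, 21->9, 22->10.5, 22->10.5, 24->12, 27->13, 30->14.5, 30->14.5
Step 2: Rank sum for X: R1 = 1 + 2.5 + 4 + 5.5 + 10.5 + 12 + 13 + 14.5 = 63.
Step 3: U_X = R1 - n1(n1+1)/2 = 63 - 8*9/2 = 63 - 36 = 27.
       U_Y = n1*n2 - U_X = 56 - 27 = 29.
Step 4: Ties are present, so use the tie-corrected normal approximation (with continuity correction) for the p-value.
Step 5: p-value = 0.953692; compare to alpha = 0.1. fail to reject H0.

U_X = 27, p = 0.953692, fail to reject H0 at alpha = 0.1.


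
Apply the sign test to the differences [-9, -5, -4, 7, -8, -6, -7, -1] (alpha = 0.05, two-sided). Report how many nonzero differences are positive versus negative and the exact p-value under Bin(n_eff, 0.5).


Step 1: Discard zero differences. Original n = 8; n_eff = number of nonzero differences = 8.
Nonzero differences (with sign): -9, -5, -4, +7, -8, -6, -7, -1
Step 2: Count signs: positive = 1, negative = 7.
Step 3: Under H0: P(positive) = 0.5, so the number of positives S ~ Bin(8, 0.5).
Step 4: Two-sided exact p-value = sum of Bin(8,0.5) probabilities at or below the observed probability = 0.070312.
Step 5: alpha = 0.05. fail to reject H0.

n_eff = 8, pos = 1, neg = 7, p = 0.070312, fail to reject H0.


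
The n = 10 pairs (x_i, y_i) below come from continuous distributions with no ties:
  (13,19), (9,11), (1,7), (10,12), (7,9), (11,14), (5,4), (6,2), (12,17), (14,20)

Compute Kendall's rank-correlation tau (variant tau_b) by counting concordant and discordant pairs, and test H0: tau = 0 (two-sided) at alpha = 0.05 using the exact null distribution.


Step 1: Enumerate the 45 unordered pairs (i,j) with i<j and classify each by sign(x_j-x_i) * sign(y_j-y_i).
  (1,2):dx=-4,dy=-8->C; (1,3):dx=-12,dy=-12->C; (1,4):dx=-3,dy=-7->C; (1,5):dx=-6,dy=-10->C
  (1,6):dx=-2,dy=-5->C; (1,7):dx=-8,dy=-15->C; (1,8):dx=-7,dy=-17->C; (1,9):dx=-1,dy=-2->C
  (1,10):dx=+1,dy=+1->C; (2,3):dx=-8,dy=-4->C; (2,4):dx=+1,dy=+1->C; (2,5):dx=-2,dy=-2->C
  (2,6):dx=+2,dy=+3->C; (2,7):dx=-4,dy=-7->C; (2,8):dx=-3,dy=-9->C; (2,9):dx=+3,dy=+6->C
  (2,10):dx=+5,dy=+9->C; (3,4):dx=+9,dy=+5->C; (3,5):dx=+6,dy=+2->C; (3,6):dx=+10,dy=+7->C
  (3,7):dx=+4,dy=-3->D; (3,8):dx=+5,dy=-5->D; (3,9):dx=+11,dy=+10->C; (3,10):dx=+13,dy=+13->C
  (4,5):dx=-3,dy=-3->C; (4,6):dx=+1,dy=+2->C; (4,7):dx=-5,dy=-8->C; (4,8):dx=-4,dy=-10->C
  (4,9):dx=+2,dy=+5->C; (4,10):dx=+4,dy=+8->C; (5,6):dx=+4,dy=+5->C; (5,7):dx=-2,dy=-5->C
  (5,8):dx=-1,dy=-7->C; (5,9):dx=+5,dy=+8->C; (5,10):dx=+7,dy=+11->C; (6,7):dx=-6,dy=-10->C
  (6,8):dx=-5,dy=-12->C; (6,9):dx=+1,dy=+3->C; (6,10):dx=+3,dy=+6->C; (7,8):dx=+1,dy=-2->D
  (7,9):dx=+7,dy=+13->C; (7,10):dx=+9,dy=+16->C; (8,9):dx=+6,dy=+15->C; (8,10):dx=+8,dy=+18->C
  (9,10):dx=+2,dy=+3->C
Step 2: C = 42, D = 3, total pairs = 45.
Step 3: tau = (C - D)/(n(n-1)/2) = (42 - 3)/45 = 0.866667.
Step 4: Exact two-sided p-value (enumerate n! = 3628800 permutations of y under H0): p = 0.000115.
Step 5: alpha = 0.05. reject H0.

tau_b = 0.8667 (C=42, D=3), p = 0.000115, reject H0.


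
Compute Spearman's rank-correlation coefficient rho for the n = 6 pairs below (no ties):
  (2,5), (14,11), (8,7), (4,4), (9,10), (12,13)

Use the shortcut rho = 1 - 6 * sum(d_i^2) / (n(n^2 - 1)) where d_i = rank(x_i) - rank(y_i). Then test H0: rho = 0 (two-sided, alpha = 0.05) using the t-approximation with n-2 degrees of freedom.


Step 1: Rank x and y separately (midranks; no ties here).
rank(x): 2->1, 14->6, 8->3, 4->2, 9->4, 12->5
rank(y): 5->2, 11->5, 7->3, 4->1, 10->4, 13->6
Step 2: d_i = R_x(i) - R_y(i); compute d_i^2.
  (1-2)^2=1, (6-5)^2=1, (3-3)^2=0, (2-1)^2=1, (4-4)^2=0, (5-6)^2=1
sum(d^2) = 4.
Step 3: rho = 1 - 6*4 / (6*(6^2 - 1)) = 1 - 24/210 = 0.885714.
Step 4: Under H0, t = rho * sqrt((n-2)/(1-rho^2)) = 3.8158 ~ t(4).
Step 5: Two-sided p-value from the t-distribution with 4 df = 0.018845.
Step 6: alpha = 0.05. reject H0.

rho = 0.8857, p = 0.018845, reject H0 at alpha = 0.05.


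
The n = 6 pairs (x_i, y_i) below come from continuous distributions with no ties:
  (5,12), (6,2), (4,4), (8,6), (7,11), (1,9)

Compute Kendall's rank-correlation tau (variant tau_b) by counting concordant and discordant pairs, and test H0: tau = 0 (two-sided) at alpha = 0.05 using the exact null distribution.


Step 1: Enumerate the 15 unordered pairs (i,j) with i<j and classify each by sign(x_j-x_i) * sign(y_j-y_i).
  (1,2):dx=+1,dy=-10->D; (1,3):dx=-1,dy=-8->C; (1,4):dx=+3,dy=-6->D; (1,5):dx=+2,dy=-1->D
  (1,6):dx=-4,dy=-3->C; (2,3):dx=-2,dy=+2->D; (2,4):dx=+2,dy=+4->C; (2,5):dx=+1,dy=+9->C
  (2,6):dx=-5,dy=+7->D; (3,4):dx=+4,dy=+2->C; (3,5):dx=+3,dy=+7->C; (3,6):dx=-3,dy=+5->D
  (4,5):dx=-1,dy=+5->D; (4,6):dx=-7,dy=+3->D; (5,6):dx=-6,dy=-2->C
Step 2: C = 7, D = 8, total pairs = 15.
Step 3: tau = (C - D)/(n(n-1)/2) = (7 - 8)/15 = -0.066667.
Step 4: Exact two-sided p-value (enumerate n! = 720 permutations of y under H0): p = 1.000000.
Step 5: alpha = 0.05. fail to reject H0.

tau_b = -0.0667 (C=7, D=8), p = 1.000000, fail to reject H0.


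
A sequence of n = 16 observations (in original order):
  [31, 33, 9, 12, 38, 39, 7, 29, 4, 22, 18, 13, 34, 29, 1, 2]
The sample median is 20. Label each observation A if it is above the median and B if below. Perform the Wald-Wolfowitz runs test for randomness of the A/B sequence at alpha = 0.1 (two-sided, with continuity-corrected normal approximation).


Step 1: Compute median = 20; label A = above, B = below.
Labels in order: AABBAABABABBAABB  (n_A = 8, n_B = 8)
Step 2: Count runs R = 10.
Step 3: Under H0 (random ordering), E[R] = 2*n_A*n_B/(n_A+n_B) + 1 = 2*8*8/16 + 1 = 9.0000.
        Var[R] = 2*n_A*n_B*(2*n_A*n_B - n_A - n_B) / ((n_A+n_B)^2 * (n_A+n_B-1)) = 14336/3840 = 3.7333.
        SD[R] = 1.9322.
Step 4: Continuity-corrected z = (R - 0.5 - E[R]) / SD[R] = (10 - 0.5 - 9.0000) / 1.9322 = 0.2588.
Step 5: Two-sided p-value via normal approximation = 2*(1 - Phi(|z|)) = 0.795809.
Step 6: alpha = 0.1. fail to reject H0.

R = 10, z = 0.2588, p = 0.795809, fail to reject H0.


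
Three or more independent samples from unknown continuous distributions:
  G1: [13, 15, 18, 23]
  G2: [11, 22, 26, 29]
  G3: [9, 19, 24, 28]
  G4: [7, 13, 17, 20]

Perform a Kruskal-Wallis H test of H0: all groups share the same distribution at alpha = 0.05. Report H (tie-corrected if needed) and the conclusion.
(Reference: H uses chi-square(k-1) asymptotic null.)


Step 1: Combine all N = 16 observations and assign midranks.
sorted (value, group, rank): (7,G4,1), (9,G3,2), (11,G2,3), (13,G1,4.5), (13,G4,4.5), (15,G1,6), (17,G4,7), (18,G1,8), (19,G3,9), (20,G4,10), (22,G2,11), (23,G1,12), (24,G3,13), (26,G2,14), (28,G3,15), (29,G2,16)
Step 2: Sum ranks within each group.
R_1 = 30.5 (n_1 = 4)
R_2 = 44 (n_2 = 4)
R_3 = 39 (n_3 = 4)
R_4 = 22.5 (n_4 = 4)
Step 3: H = 12/(N(N+1)) * sum(R_i^2/n_i) - 3(N+1)
     = 12/(16*17) * (30.5^2/4 + 44^2/4 + 39^2/4 + 22.5^2/4) - 3*17
     = 0.044118 * 1223.38 - 51
     = 2.972426.
Step 4: Ties present; correction factor C = 1 - 6/(16^3 - 16) = 0.998529. Corrected H = 2.972426 / 0.998529 = 2.976804.
Step 5: Under H0, H ~ chi^2(3); p-value = 0.395215.
Step 6: alpha = 0.05. fail to reject H0.

H = 2.9768, df = 3, p = 0.395215, fail to reject H0.


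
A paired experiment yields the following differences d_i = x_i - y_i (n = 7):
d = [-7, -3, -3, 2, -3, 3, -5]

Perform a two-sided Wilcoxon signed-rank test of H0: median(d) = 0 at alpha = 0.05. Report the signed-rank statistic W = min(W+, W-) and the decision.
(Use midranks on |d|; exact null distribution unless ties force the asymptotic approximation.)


Step 1: Drop any zero differences (none here) and take |d_i|.
|d| = [7, 3, 3, 2, 3, 3, 5]
Step 2: Midrank |d_i| (ties get averaged ranks).
ranks: |7|->7, |3|->3.5, |3|->3.5, |2|->1, |3|->3.5, |3|->3.5, |5|->6
Step 3: Attach original signs; sum ranks with positive sign and with negative sign.
W+ = 1 + 3.5 = 4.5
W- = 7 + 3.5 + 3.5 + 3.5 + 6 = 23.5
(Check: W+ + W- = 28 should equal n(n+1)/2 = 28.)
Step 4: Test statistic W = min(W+, W-) = 4.5.
Step 5: Ties in |d|, so use the tie-corrected normal approximation.
        E[W] = n(n+1)/4 = 7*8/4 = 14.
        Tie groups: |d|=3 (t=4); sum(t^3 - t) = 60.
        Var[W] = n(n+1)(2n+1)/24 - sum(t^3-t)/48 = 840/24 - 60/48 = 33.75.
        z = (W - E[W]) / sqrt(Var[W]) = (4.5 - 14) / 5.8095 = -1.6353.
        Two-sided p = 2*Phi(z) = 0.101995.
Step 6: alpha = 0.05. fail to reject H0.

W+ = 4.5, W- = 23.5, W = min = 4.5, p = 0.101995, fail to reject H0.


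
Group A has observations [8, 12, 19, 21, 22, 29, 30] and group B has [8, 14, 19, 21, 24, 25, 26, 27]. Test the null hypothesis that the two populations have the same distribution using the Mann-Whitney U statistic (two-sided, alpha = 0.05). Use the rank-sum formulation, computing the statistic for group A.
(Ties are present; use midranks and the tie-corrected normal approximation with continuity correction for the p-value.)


Step 1: Combine and sort all 15 observations; assign midranks.
sorted (value, group): (8,X), (8,Y), (12,X), (14,Y), (19,X), (19,Y), (21,X), (21,Y), (22,X), (24,Y), (25,Y), (26,Y), (27,Y), (29,X), (30,X)
ranks: 8->1.5, 8->1.5, 12->3, 14->4, 19->5.5, 19->5.5, 21->7.5, 21->7.5, 22->9, 24->10, 25->11, 26->12, 27->13, 29->14, 30->15
Step 2: Rank sum for X: R1 = 1.5 + 3 + 5.5 + 7.5 + 9 + 14 + 15 = 55.5.
Step 3: U_X = R1 - n1(n1+1)/2 = 55.5 - 7*8/2 = 55.5 - 28 = 27.5.
       U_Y = n1*n2 - U_X = 56 - 27.5 = 28.5.
Step 4: Ties are present, so use the tie-corrected normal approximation (with continuity correction) for the p-value.
Step 5: p-value = 1.000000; compare to alpha = 0.05. fail to reject H0.

U_X = 27.5, p = 1.000000, fail to reject H0 at alpha = 0.05.


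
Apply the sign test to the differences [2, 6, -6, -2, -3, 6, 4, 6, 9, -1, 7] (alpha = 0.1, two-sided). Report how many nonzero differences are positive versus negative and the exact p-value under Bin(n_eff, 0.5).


Step 1: Discard zero differences. Original n = 11; n_eff = number of nonzero differences = 11.
Nonzero differences (with sign): +2, +6, -6, -2, -3, +6, +4, +6, +9, -1, +7
Step 2: Count signs: positive = 7, negative = 4.
Step 3: Under H0: P(positive) = 0.5, so the number of positives S ~ Bin(11, 0.5).
Step 4: Two-sided exact p-value = sum of Bin(11,0.5) probabilities at or below the observed probability = 0.548828.
Step 5: alpha = 0.1. fail to reject H0.

n_eff = 11, pos = 7, neg = 4, p = 0.548828, fail to reject H0.


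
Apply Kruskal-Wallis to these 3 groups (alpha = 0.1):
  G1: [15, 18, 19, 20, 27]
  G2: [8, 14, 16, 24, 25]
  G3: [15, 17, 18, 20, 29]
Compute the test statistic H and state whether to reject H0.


Step 1: Combine all N = 15 observations and assign midranks.
sorted (value, group, rank): (8,G2,1), (14,G2,2), (15,G1,3.5), (15,G3,3.5), (16,G2,5), (17,G3,6), (18,G1,7.5), (18,G3,7.5), (19,G1,9), (20,G1,10.5), (20,G3,10.5), (24,G2,12), (25,G2,13), (27,G1,14), (29,G3,15)
Step 2: Sum ranks within each group.
R_1 = 44.5 (n_1 = 5)
R_2 = 33 (n_2 = 5)
R_3 = 42.5 (n_3 = 5)
Step 3: H = 12/(N(N+1)) * sum(R_i^2/n_i) - 3(N+1)
     = 12/(15*16) * (44.5^2/5 + 33^2/5 + 42.5^2/5) - 3*16
     = 0.050000 * 975.1 - 48
     = 0.755000.
Step 4: Ties present; correction factor C = 1 - 18/(15^3 - 15) = 0.994643. Corrected H = 0.755000 / 0.994643 = 0.759066.
Step 5: Under H0, H ~ chi^2(2); p-value = 0.684181.
Step 6: alpha = 0.1. fail to reject H0.

H = 0.7591, df = 2, p = 0.684181, fail to reject H0.


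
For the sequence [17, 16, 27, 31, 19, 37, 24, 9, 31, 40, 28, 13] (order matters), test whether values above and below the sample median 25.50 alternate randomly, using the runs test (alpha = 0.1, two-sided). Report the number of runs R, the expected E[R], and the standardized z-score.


Step 1: Compute median = 25.50; label A = above, B = below.
Labels in order: BBAABABBAAAB  (n_A = 6, n_B = 6)
Step 2: Count runs R = 7.
Step 3: Under H0 (random ordering), E[R] = 2*n_A*n_B/(n_A+n_B) + 1 = 2*6*6/12 + 1 = 7.0000.
        Var[R] = 2*n_A*n_B*(2*n_A*n_B - n_A - n_B) / ((n_A+n_B)^2 * (n_A+n_B-1)) = 4320/1584 = 2.7273.
        SD[R] = 1.6514.
Step 4: R = E[R], so z = 0 with no continuity correction.
Step 5: Two-sided p-value via normal approximation = 2*(1 - Phi(|z|)) = 1.000000.
Step 6: alpha = 0.1. fail to reject H0.

R = 7, z = 0.0000, p = 1.000000, fail to reject H0.


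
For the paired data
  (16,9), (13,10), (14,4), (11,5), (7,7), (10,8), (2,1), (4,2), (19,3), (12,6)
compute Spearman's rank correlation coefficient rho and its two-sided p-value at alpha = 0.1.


Step 1: Rank x and y separately (midranks; no ties here).
rank(x): 16->9, 13->7, 14->8, 11->5, 7->3, 10->4, 2->1, 4->2, 19->10, 12->6
rank(y): 9->9, 10->10, 4->4, 5->5, 7->7, 8->8, 1->1, 2->2, 3->3, 6->6
Step 2: d_i = R_x(i) - R_y(i); compute d_i^2.
  (9-9)^2=0, (7-10)^2=9, (8-4)^2=16, (5-5)^2=0, (3-7)^2=16, (4-8)^2=16, (1-1)^2=0, (2-2)^2=0, (10-3)^2=49, (6-6)^2=0
sum(d^2) = 106.
Step 3: rho = 1 - 6*106 / (10*(10^2 - 1)) = 1 - 636/990 = 0.357576.
Step 4: Under H0, t = rho * sqrt((n-2)/(1-rho^2)) = 1.0830 ~ t(8).
Step 5: Two-sided p-value from the t-distribution with 8 df = 0.310376.
Step 6: alpha = 0.1. fail to reject H0.

rho = 0.3576, p = 0.310376, fail to reject H0 at alpha = 0.1.


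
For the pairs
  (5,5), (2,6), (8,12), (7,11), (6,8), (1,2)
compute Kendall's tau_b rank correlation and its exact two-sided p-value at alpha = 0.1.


Step 1: Enumerate the 15 unordered pairs (i,j) with i<j and classify each by sign(x_j-x_i) * sign(y_j-y_i).
  (1,2):dx=-3,dy=+1->D; (1,3):dx=+3,dy=+7->C; (1,4):dx=+2,dy=+6->C; (1,5):dx=+1,dy=+3->C
  (1,6):dx=-4,dy=-3->C; (2,3):dx=+6,dy=+6->C; (2,4):dx=+5,dy=+5->C; (2,5):dx=+4,dy=+2->C
  (2,6):dx=-1,dy=-4->C; (3,4):dx=-1,dy=-1->C; (3,5):dx=-2,dy=-4->C; (3,6):dx=-7,dy=-10->C
  (4,5):dx=-1,dy=-3->C; (4,6):dx=-6,dy=-9->C; (5,6):dx=-5,dy=-6->C
Step 2: C = 14, D = 1, total pairs = 15.
Step 3: tau = (C - D)/(n(n-1)/2) = (14 - 1)/15 = 0.866667.
Step 4: Exact two-sided p-value (enumerate n! = 720 permutations of y under H0): p = 0.016667.
Step 5: alpha = 0.1. reject H0.

tau_b = 0.8667 (C=14, D=1), p = 0.016667, reject H0.


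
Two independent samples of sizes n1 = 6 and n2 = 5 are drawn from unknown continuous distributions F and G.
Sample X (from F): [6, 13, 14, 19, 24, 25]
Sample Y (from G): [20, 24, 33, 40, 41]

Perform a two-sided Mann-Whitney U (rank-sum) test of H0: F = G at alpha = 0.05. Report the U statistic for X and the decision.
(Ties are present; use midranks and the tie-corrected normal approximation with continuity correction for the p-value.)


Step 1: Combine and sort all 11 observations; assign midranks.
sorted (value, group): (6,X), (13,X), (14,X), (19,X), (20,Y), (24,X), (24,Y), (25,X), (33,Y), (40,Y), (41,Y)
ranks: 6->1, 13->2, 14->3, 19->4, 20->5, 24->6.5, 24->6.5, 25->8, 33->9, 40->10, 41->11
Step 2: Rank sum for X: R1 = 1 + 2 + 3 + 4 + 6.5 + 8 = 24.5.
Step 3: U_X = R1 - n1(n1+1)/2 = 24.5 - 6*7/2 = 24.5 - 21 = 3.5.
       U_Y = n1*n2 - U_X = 30 - 3.5 = 26.5.
Step 4: Ties are present, so use the tie-corrected normal approximation (with continuity correction) for the p-value.
Step 5: p-value = 0.044126; compare to alpha = 0.05. reject H0.

U_X = 3.5, p = 0.044126, reject H0 at alpha = 0.05.


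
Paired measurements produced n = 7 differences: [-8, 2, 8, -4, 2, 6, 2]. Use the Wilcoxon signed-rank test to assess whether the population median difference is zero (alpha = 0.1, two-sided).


Step 1: Drop any zero differences (none here) and take |d_i|.
|d| = [8, 2, 8, 4, 2, 6, 2]
Step 2: Midrank |d_i| (ties get averaged ranks).
ranks: |8|->6.5, |2|->2, |8|->6.5, |4|->4, |2|->2, |6|->5, |2|->2
Step 3: Attach original signs; sum ranks with positive sign and with negative sign.
W+ = 2 + 6.5 + 2 + 5 + 2 = 17.5
W- = 6.5 + 4 = 10.5
(Check: W+ + W- = 28 should equal n(n+1)/2 = 28.)
Step 4: Test statistic W = min(W+, W-) = 10.5.
Step 5: Ties in |d|, so use the tie-corrected normal approximation.
        E[W] = n(n+1)/4 = 7*8/4 = 14.
        Tie groups: |d|=2 (t=3), |d|=8 (t=2); sum(t^3 - t) = 30.
        Var[W] = n(n+1)(2n+1)/24 - sum(t^3-t)/48 = 840/24 - 30/48 = 34.375.
        z = (W - E[W]) / sqrt(Var[W]) = (10.5 - 14) / 5.8630 = -0.5970.
        Two-sided p = 2*Phi(z) = 0.550533.
Step 6: alpha = 0.1. fail to reject H0.

W+ = 17.5, W- = 10.5, W = min = 10.5, p = 0.550533, fail to reject H0.


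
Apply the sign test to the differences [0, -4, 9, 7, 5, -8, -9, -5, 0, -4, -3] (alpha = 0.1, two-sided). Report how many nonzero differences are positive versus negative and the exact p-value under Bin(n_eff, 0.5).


Step 1: Discard zero differences. Original n = 11; n_eff = number of nonzero differences = 9.
Nonzero differences (with sign): -4, +9, +7, +5, -8, -9, -5, -4, -3
Step 2: Count signs: positive = 3, negative = 6.
Step 3: Under H0: P(positive) = 0.5, so the number of positives S ~ Bin(9, 0.5).
Step 4: Two-sided exact p-value = sum of Bin(9,0.5) probabilities at or below the observed probability = 0.507812.
Step 5: alpha = 0.1. fail to reject H0.

n_eff = 9, pos = 3, neg = 6, p = 0.507812, fail to reject H0.


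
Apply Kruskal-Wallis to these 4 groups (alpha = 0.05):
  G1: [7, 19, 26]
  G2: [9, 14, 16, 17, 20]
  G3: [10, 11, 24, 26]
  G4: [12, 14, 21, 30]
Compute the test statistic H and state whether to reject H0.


Step 1: Combine all N = 16 observations and assign midranks.
sorted (value, group, rank): (7,G1,1), (9,G2,2), (10,G3,3), (11,G3,4), (12,G4,5), (14,G2,6.5), (14,G4,6.5), (16,G2,8), (17,G2,9), (19,G1,10), (20,G2,11), (21,G4,12), (24,G3,13), (26,G1,14.5), (26,G3,14.5), (30,G4,16)
Step 2: Sum ranks within each group.
R_1 = 25.5 (n_1 = 3)
R_2 = 36.5 (n_2 = 5)
R_3 = 34.5 (n_3 = 4)
R_4 = 39.5 (n_4 = 4)
Step 3: H = 12/(N(N+1)) * sum(R_i^2/n_i) - 3(N+1)
     = 12/(16*17) * (25.5^2/3 + 36.5^2/5 + 34.5^2/4 + 39.5^2/4) - 3*17
     = 0.044118 * 1170.83 - 51
     = 0.654044.
Step 4: Ties present; correction factor C = 1 - 12/(16^3 - 16) = 0.997059. Corrected H = 0.654044 / 0.997059 = 0.655973.
Step 5: Under H0, H ~ chi^2(3); p-value = 0.883507.
Step 6: alpha = 0.05. fail to reject H0.

H = 0.6560, df = 3, p = 0.883507, fail to reject H0.


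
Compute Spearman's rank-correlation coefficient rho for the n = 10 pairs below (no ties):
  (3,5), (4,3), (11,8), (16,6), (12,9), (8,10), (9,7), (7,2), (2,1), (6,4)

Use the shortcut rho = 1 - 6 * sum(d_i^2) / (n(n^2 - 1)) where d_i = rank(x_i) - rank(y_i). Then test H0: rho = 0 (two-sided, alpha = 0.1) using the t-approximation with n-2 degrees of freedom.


Step 1: Rank x and y separately (midranks; no ties here).
rank(x): 3->2, 4->3, 11->8, 16->10, 12->9, 8->6, 9->7, 7->5, 2->1, 6->4
rank(y): 5->5, 3->3, 8->8, 6->6, 9->9, 10->10, 7->7, 2->2, 1->1, 4->4
Step 2: d_i = R_x(i) - R_y(i); compute d_i^2.
  (2-5)^2=9, (3-3)^2=0, (8-8)^2=0, (10-6)^2=16, (9-9)^2=0, (6-10)^2=16, (7-7)^2=0, (5-2)^2=9, (1-1)^2=0, (4-4)^2=0
sum(d^2) = 50.
Step 3: rho = 1 - 6*50 / (10*(10^2 - 1)) = 1 - 300/990 = 0.696970.
Step 4: Under H0, t = rho * sqrt((n-2)/(1-rho^2)) = 2.7490 ~ t(8).
Step 5: Two-sided p-value from the t-distribution with 8 df = 0.025097.
Step 6: alpha = 0.1. reject H0.

rho = 0.6970, p = 0.025097, reject H0 at alpha = 0.1.


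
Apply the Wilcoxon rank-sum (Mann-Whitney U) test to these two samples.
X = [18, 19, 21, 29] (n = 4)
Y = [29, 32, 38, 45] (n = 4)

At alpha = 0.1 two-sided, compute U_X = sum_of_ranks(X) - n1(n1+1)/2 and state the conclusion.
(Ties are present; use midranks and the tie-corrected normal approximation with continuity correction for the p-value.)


Step 1: Combine and sort all 8 observations; assign midranks.
sorted (value, group): (18,X), (19,X), (21,X), (29,X), (29,Y), (32,Y), (38,Y), (45,Y)
ranks: 18->1, 19->2, 21->3, 29->4.5, 29->4.5, 32->6, 38->7, 45->8
Step 2: Rank sum for X: R1 = 1 + 2 + 3 + 4.5 = 10.5.
Step 3: U_X = R1 - n1(n1+1)/2 = 10.5 - 4*5/2 = 10.5 - 10 = 0.5.
       U_Y = n1*n2 - U_X = 16 - 0.5 = 15.5.
Step 4: Ties are present, so use the tie-corrected normal approximation (with continuity correction) for the p-value.
Step 5: p-value = 0.042066; compare to alpha = 0.1. reject H0.

U_X = 0.5, p = 0.042066, reject H0 at alpha = 0.1.


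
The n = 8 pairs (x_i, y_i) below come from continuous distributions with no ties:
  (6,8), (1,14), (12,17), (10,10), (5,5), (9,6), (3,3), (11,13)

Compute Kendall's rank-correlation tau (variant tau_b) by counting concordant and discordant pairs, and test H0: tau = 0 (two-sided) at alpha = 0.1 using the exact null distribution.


Step 1: Enumerate the 28 unordered pairs (i,j) with i<j and classify each by sign(x_j-x_i) * sign(y_j-y_i).
  (1,2):dx=-5,dy=+6->D; (1,3):dx=+6,dy=+9->C; (1,4):dx=+4,dy=+2->C; (1,5):dx=-1,dy=-3->C
  (1,6):dx=+3,dy=-2->D; (1,7):dx=-3,dy=-5->C; (1,8):dx=+5,dy=+5->C; (2,3):dx=+11,dy=+3->C
  (2,4):dx=+9,dy=-4->D; (2,5):dx=+4,dy=-9->D; (2,6):dx=+8,dy=-8->D; (2,7):dx=+2,dy=-11->D
  (2,8):dx=+10,dy=-1->D; (3,4):dx=-2,dy=-7->C; (3,5):dx=-7,dy=-12->C; (3,6):dx=-3,dy=-11->C
  (3,7):dx=-9,dy=-14->C; (3,8):dx=-1,dy=-4->C; (4,5):dx=-5,dy=-5->C; (4,6):dx=-1,dy=-4->C
  (4,7):dx=-7,dy=-7->C; (4,8):dx=+1,dy=+3->C; (5,6):dx=+4,dy=+1->C; (5,7):dx=-2,dy=-2->C
  (5,8):dx=+6,dy=+8->C; (6,7):dx=-6,dy=-3->C; (6,8):dx=+2,dy=+7->C; (7,8):dx=+8,dy=+10->C
Step 2: C = 21, D = 7, total pairs = 28.
Step 3: tau = (C - D)/(n(n-1)/2) = (21 - 7)/28 = 0.500000.
Step 4: Exact two-sided p-value (enumerate n! = 40320 permutations of y under H0): p = 0.108681.
Step 5: alpha = 0.1. fail to reject H0.

tau_b = 0.5000 (C=21, D=7), p = 0.108681, fail to reject H0.


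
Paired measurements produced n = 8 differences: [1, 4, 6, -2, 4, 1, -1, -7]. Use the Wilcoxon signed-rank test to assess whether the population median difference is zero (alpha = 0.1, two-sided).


Step 1: Drop any zero differences (none here) and take |d_i|.
|d| = [1, 4, 6, 2, 4, 1, 1, 7]
Step 2: Midrank |d_i| (ties get averaged ranks).
ranks: |1|->2, |4|->5.5, |6|->7, |2|->4, |4|->5.5, |1|->2, |1|->2, |7|->8
Step 3: Attach original signs; sum ranks with positive sign and with negative sign.
W+ = 2 + 5.5 + 7 + 5.5 + 2 = 22
W- = 4 + 2 + 8 = 14
(Check: W+ + W- = 36 should equal n(n+1)/2 = 36.)
Step 4: Test statistic W = min(W+, W-) = 14.
Step 5: Ties in |d|, so use the tie-corrected normal approximation.
        E[W] = n(n+1)/4 = 8*9/4 = 18.
        Tie groups: |d|=1 (t=3), |d|=4 (t=2); sum(t^3 - t) = 30.
        Var[W] = n(n+1)(2n+1)/24 - sum(t^3-t)/48 = 1224/24 - 30/48 = 50.375.
        z = (W - E[W]) / sqrt(Var[W]) = (14 - 18) / 7.0975 = -0.5636.
        Two-sided p = 2*Phi(z) = 0.573043.
Step 6: alpha = 0.1. fail to reject H0.

W+ = 22, W- = 14, W = min = 14, p = 0.573043, fail to reject H0.


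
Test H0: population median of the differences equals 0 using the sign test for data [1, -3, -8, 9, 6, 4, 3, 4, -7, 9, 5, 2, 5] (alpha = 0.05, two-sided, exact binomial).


Step 1: Discard zero differences. Original n = 13; n_eff = number of nonzero differences = 13.
Nonzero differences (with sign): +1, -3, -8, +9, +6, +4, +3, +4, -7, +9, +5, +2, +5
Step 2: Count signs: positive = 10, negative = 3.
Step 3: Under H0: P(positive) = 0.5, so the number of positives S ~ Bin(13, 0.5).
Step 4: Two-sided exact p-value = sum of Bin(13,0.5) probabilities at or below the observed probability = 0.092285.
Step 5: alpha = 0.05. fail to reject H0.

n_eff = 13, pos = 10, neg = 3, p = 0.092285, fail to reject H0.


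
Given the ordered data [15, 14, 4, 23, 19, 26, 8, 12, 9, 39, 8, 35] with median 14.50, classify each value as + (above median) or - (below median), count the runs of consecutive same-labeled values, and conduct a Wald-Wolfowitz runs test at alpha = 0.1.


Step 1: Compute median = 14.50; label A = above, B = below.
Labels in order: ABBAAABBBABA  (n_A = 6, n_B = 6)
Step 2: Count runs R = 7.
Step 3: Under H0 (random ordering), E[R] = 2*n_A*n_B/(n_A+n_B) + 1 = 2*6*6/12 + 1 = 7.0000.
        Var[R] = 2*n_A*n_B*(2*n_A*n_B - n_A - n_B) / ((n_A+n_B)^2 * (n_A+n_B-1)) = 4320/1584 = 2.7273.
        SD[R] = 1.6514.
Step 4: R = E[R], so z = 0 with no continuity correction.
Step 5: Two-sided p-value via normal approximation = 2*(1 - Phi(|z|)) = 1.000000.
Step 6: alpha = 0.1. fail to reject H0.

R = 7, z = 0.0000, p = 1.000000, fail to reject H0.


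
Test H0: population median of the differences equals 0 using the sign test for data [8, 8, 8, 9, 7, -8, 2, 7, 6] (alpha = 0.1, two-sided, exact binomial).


Step 1: Discard zero differences. Original n = 9; n_eff = number of nonzero differences = 9.
Nonzero differences (with sign): +8, +8, +8, +9, +7, -8, +2, +7, +6
Step 2: Count signs: positive = 8, negative = 1.
Step 3: Under H0: P(positive) = 0.5, so the number of positives S ~ Bin(9, 0.5).
Step 4: Two-sided exact p-value = sum of Bin(9,0.5) probabilities at or below the observed probability = 0.039062.
Step 5: alpha = 0.1. reject H0.

n_eff = 9, pos = 8, neg = 1, p = 0.039062, reject H0.


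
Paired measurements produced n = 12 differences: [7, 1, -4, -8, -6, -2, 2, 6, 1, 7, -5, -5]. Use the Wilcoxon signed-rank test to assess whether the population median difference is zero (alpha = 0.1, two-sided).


Step 1: Drop any zero differences (none here) and take |d_i|.
|d| = [7, 1, 4, 8, 6, 2, 2, 6, 1, 7, 5, 5]
Step 2: Midrank |d_i| (ties get averaged ranks).
ranks: |7|->10.5, |1|->1.5, |4|->5, |8|->12, |6|->8.5, |2|->3.5, |2|->3.5, |6|->8.5, |1|->1.5, |7|->10.5, |5|->6.5, |5|->6.5
Step 3: Attach original signs; sum ranks with positive sign and with negative sign.
W+ = 10.5 + 1.5 + 3.5 + 8.5 + 1.5 + 10.5 = 36
W- = 5 + 12 + 8.5 + 3.5 + 6.5 + 6.5 = 42
(Check: W+ + W- = 78 should equal n(n+1)/2 = 78.)
Step 4: Test statistic W = min(W+, W-) = 36.
Step 5: Ties in |d|, so use the tie-corrected normal approximation.
        E[W] = n(n+1)/4 = 12*13/4 = 39.
        Tie groups: |d|=1 (t=2), |d|=2 (t=2), |d|=5 (t=2), |d|=6 (t=2), |d|=7 (t=2); sum(t^3 - t) = 30.
        Var[W] = n(n+1)(2n+1)/24 - sum(t^3-t)/48 = 3900/24 - 30/48 = 161.875.
        z = (W - E[W]) / sqrt(Var[W]) = (36 - 39) / 12.7230 = -0.2358.
        Two-sided p = 2*Phi(z) = 0.813593.
Step 6: alpha = 0.1. fail to reject H0.

W+ = 36, W- = 42, W = min = 36, p = 0.813593, fail to reject H0.


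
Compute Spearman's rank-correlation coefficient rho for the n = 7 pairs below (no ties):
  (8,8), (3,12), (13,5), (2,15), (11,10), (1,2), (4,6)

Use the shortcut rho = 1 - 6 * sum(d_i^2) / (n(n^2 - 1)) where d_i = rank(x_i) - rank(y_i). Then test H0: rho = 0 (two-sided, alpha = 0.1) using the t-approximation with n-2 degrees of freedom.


Step 1: Rank x and y separately (midranks; no ties here).
rank(x): 8->5, 3->3, 13->7, 2->2, 11->6, 1->1, 4->4
rank(y): 8->4, 12->6, 5->2, 15->7, 10->5, 2->1, 6->3
Step 2: d_i = R_x(i) - R_y(i); compute d_i^2.
  (5-4)^2=1, (3-6)^2=9, (7-2)^2=25, (2-7)^2=25, (6-5)^2=1, (1-1)^2=0, (4-3)^2=1
sum(d^2) = 62.
Step 3: rho = 1 - 6*62 / (7*(7^2 - 1)) = 1 - 372/336 = -0.107143.
Step 4: Under H0, t = rho * sqrt((n-2)/(1-rho^2)) = -0.2410 ~ t(5).
Step 5: Two-sided p-value from the t-distribution with 5 df = 0.819151.
Step 6: alpha = 0.1. fail to reject H0.

rho = -0.1071, p = 0.819151, fail to reject H0 at alpha = 0.1.


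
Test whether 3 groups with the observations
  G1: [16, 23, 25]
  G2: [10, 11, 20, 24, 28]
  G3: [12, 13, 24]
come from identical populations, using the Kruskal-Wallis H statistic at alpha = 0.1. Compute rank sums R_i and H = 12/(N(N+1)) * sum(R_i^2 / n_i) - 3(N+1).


Step 1: Combine all N = 11 observations and assign midranks.
sorted (value, group, rank): (10,G2,1), (11,G2,2), (12,G3,3), (13,G3,4), (16,G1,5), (20,G2,6), (23,G1,7), (24,G2,8.5), (24,G3,8.5), (25,G1,10), (28,G2,11)
Step 2: Sum ranks within each group.
R_1 = 22 (n_1 = 3)
R_2 = 28.5 (n_2 = 5)
R_3 = 15.5 (n_3 = 3)
Step 3: H = 12/(N(N+1)) * sum(R_i^2/n_i) - 3(N+1)
     = 12/(11*12) * (22^2/3 + 28.5^2/5 + 15.5^2/3) - 3*12
     = 0.090909 * 403.867 - 36
     = 0.715152.
Step 4: Ties present; correction factor C = 1 - 6/(11^3 - 11) = 0.995455. Corrected H = 0.715152 / 0.995455 = 0.718417.
Step 5: Under H0, H ~ chi^2(2); p-value = 0.698229.
Step 6: alpha = 0.1. fail to reject H0.

H = 0.7184, df = 2, p = 0.698229, fail to reject H0.
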